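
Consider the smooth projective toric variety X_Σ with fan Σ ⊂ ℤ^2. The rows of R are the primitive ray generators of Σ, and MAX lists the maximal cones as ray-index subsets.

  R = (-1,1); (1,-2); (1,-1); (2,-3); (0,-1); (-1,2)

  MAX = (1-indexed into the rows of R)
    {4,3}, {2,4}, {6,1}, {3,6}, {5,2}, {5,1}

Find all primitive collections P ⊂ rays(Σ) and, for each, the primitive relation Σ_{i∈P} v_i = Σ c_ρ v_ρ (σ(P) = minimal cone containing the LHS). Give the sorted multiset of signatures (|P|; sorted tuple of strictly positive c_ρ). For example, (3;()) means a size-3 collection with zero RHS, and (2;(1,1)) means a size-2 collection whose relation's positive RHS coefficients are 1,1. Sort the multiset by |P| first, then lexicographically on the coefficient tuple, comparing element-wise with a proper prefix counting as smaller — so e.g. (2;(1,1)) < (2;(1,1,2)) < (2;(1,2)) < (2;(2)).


Minimal non-faces — 9 found among 6 rays, 6 max cones:

  {1,3}:  v_{1} + v_{3} = 0  ⟹  sig = (2;())
  {2,6}:  v_{2} + v_{6} = 0  ⟹  sig = (2;())
  {1,2}:  v_{1} + v_{2} = v_{5}  ⟹  sig = (2;(1))
  {1,4}:  v_{1} + v_{4} = v_{2}  ⟹  sig = (2;(1))
  {2,3}:  v_{2} + v_{3} = v_{4}  ⟹  sig = (2;(1))
  {3,5}:  v_{3} + v_{5} = v_{2}  ⟹  sig = (2;(1))
  {4,6}:  v_{4} + v_{6} = v_{3}  ⟹  sig = (2;(1))
  {5,6}:  v_{5} + v_{6} = v_{1}  ⟹  sig = (2;(1))
  {4,5}:  v_{4} + v_{5} = 2·v_{2}  ⟹  sig = (2;(2))

so the primitive-relation signature multiset is
[(2;()), (2;()), (2;(1)), (2;(1)), (2;(1)), (2;(1)), (2;(1)), (2;(1)), (2;(2))]


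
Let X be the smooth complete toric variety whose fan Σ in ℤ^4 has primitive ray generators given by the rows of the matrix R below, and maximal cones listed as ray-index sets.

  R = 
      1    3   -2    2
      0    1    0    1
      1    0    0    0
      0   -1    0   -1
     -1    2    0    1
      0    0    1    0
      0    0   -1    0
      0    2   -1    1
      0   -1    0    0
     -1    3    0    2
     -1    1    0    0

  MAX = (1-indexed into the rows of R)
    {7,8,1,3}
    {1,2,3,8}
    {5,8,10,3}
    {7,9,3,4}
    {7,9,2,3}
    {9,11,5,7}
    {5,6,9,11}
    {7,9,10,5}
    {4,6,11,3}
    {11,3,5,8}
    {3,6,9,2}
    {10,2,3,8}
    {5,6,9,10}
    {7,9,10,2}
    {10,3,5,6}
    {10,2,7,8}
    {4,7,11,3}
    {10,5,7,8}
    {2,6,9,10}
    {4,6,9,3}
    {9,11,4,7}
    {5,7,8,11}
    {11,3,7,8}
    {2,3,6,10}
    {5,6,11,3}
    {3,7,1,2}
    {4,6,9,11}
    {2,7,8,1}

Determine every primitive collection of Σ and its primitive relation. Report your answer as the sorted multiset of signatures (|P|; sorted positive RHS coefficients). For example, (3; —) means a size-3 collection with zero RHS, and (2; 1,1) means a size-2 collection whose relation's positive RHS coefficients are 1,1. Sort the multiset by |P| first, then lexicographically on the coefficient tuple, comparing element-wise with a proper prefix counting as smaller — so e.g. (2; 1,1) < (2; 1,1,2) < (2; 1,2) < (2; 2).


The 22 primitive collections of Σ (r=11, n=4):

  P = {2,4}:  v_{2} + v_{4} = 0  ⇒ sig = (2; —)
  P = {6,7}:  v_{6} + v_{7} = 0  ⇒ sig = (2; —)
  P = {2,5}:  v_{2} + v_{5} = v_{10}  ⇒ sig = (2; 1)
  P = {2,11}:  v_{2} + v_{11} = v_{5}  ⇒ sig = (2; 1)
  P = {4,5}:  v_{4} + v_{5} = v_{11}  ⇒ sig = (2; 1)
  P = {4,10}:  v_{4} + v_{10} = v_{5}  ⇒ sig = (2; 1)
  P = {6,8}:  v_{6} + v_{8} = v_{3} + v_{5}  ⇒ sig = (2; 1,1)
  P = {8,9}:  v_{8} + v_{9} = v_{2} + v_{7}  ⇒ sig = (2; 1,1)
  P = {1,4}:  v_{1} + v_{4} = v_{3} + v_{7} + v_{8}  ⇒ sig = (2; 1,1,1)
  P = {1,6}:  v_{1} + v_{6} = v_{2} + v_{3} + v_{8}  ⇒ sig = (2; 1,1,1)
  P = {4,8}:  v_{4} + v_{8} = v_{3} + v_{7} + v_{11}  ⇒ sig = (2; 1,1,1)
  P = {1,5}:  v_{1} + v_{5} = v_{2} + 2·v_{8}  ⇒ sig = (2; 1,2)
  P = {1,9}:  v_{1} + v_{9} = 2·v_{2} + v_{3} + 2·v_{7}  ⇒ sig = (2; 1,2,2)
  P = {1,11}:  v_{1} + v_{11} = 2·v_{8}  ⇒ sig = (2; 2)
  P = {10,11}:  v_{10} + v_{11} = 2·v_{5}  ⇒ sig = (2; 2)
  P = {1,10}:  v_{1} + v_{10} = 2·v_{2} + 2·v_{8}  ⇒ sig = (2; 2,2)
  P = {3,9,11}:  v_{3} + v_{9} + v_{11} = 0  ⇒ sig = (3; —)
  P = {3,5,7}:  v_{3} + v_{5} + v_{7} = v_{8}  ⇒ sig = (3; 1)
  P = {3,5,9}:  v_{3} + v_{5} + v_{9} = v_{2}  ⇒ sig = (3; 1)
  P = {3,7,10}:  v_{3} + v_{7} + v_{10} = v_{2} + v_{8}  ⇒ sig = (3; 1,1)
  P = {3,9,10}:  v_{3} + v_{9} + v_{10} = 2·v_{2}  ⇒ sig = (3; 2)
  P = {2,3,7,8}:  v_{2} + v_{3} + v_{7} + v_{8} = v_{1}  ⇒ sig = (4; 1)

Hence PRS(X_Σ) =
{ (2; —) ×2,  (2; 1) ×4,  (2; 1,1) ×2,  (2; 1,1,1) ×3,  (2; 1,2),  (2; 1,2,2),  (2; 2) ×2,  (2; 2,2),  (3; —),  (3; 1) ×2,  (3; 1,1),  (3; 2),  (4; 1) }


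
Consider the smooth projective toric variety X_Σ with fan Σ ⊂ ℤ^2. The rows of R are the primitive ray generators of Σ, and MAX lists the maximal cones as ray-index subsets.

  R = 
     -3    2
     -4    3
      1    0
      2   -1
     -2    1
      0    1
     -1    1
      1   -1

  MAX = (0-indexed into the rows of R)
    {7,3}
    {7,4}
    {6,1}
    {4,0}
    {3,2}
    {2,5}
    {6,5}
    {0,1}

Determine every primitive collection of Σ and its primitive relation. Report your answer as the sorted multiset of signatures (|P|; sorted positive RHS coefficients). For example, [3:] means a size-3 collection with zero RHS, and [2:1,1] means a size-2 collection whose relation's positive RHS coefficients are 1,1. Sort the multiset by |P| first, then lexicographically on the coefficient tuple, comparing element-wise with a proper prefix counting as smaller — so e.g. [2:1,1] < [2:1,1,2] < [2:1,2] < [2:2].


Σ has 20 primitive collections:

  • {3,4}:  v_{3} + v_{4} = 0 — sig = [2:]
  • {6,7}:  v_{6} + v_{7} = 0 — sig = [2:]
  • {0,3}:  v_{0} + v_{3} = v_{6} — sig = [2:1]
  • {0,6}:  v_{0} + v_{6} = v_{1} — sig = [2:1]
  • {0,7}:  v_{0} + v_{7} = v_{4} — sig = [2:1]
  • {1,7}:  v_{1} + v_{7} = v_{0} — sig = [2:1]
  • {2,4}:  v_{2} + v_{4} = v_{6} — sig = [2:1]
  • {2,6}:  v_{2} + v_{6} = v_{5} — sig = [2:1]
  • {2,7}:  v_{2} + v_{7} = v_{3} — sig = [2:1]
  • {3,6}:  v_{3} + v_{6} = v_{2} — sig = [2:1]
  • {4,6}:  v_{4} + v_{6} = v_{0} — sig = [2:1]
  • {5,7}:  v_{5} + v_{7} = v_{2} — sig = [2:1]
  • {0,2}:  v_{0} + v_{2} = 2·v_{6} — sig = [2:2]
  • {1,3}:  v_{1} + v_{3} = 2·v_{6} — sig = [2:2]
  • {1,4}:  v_{1} + v_{4} = 2·v_{0} — sig = [2:2]
  • {3,5}:  v_{3} + v_{5} = 2·v_{2} — sig = [2:2]
  • {4,5}:  v_{4} + v_{5} = 2·v_{6} — sig = [2:2]
  • {0,5}:  v_{0} + v_{5} = 3·v_{6} — sig = [2:3]
  • {1,2}:  v_{1} + v_{2} = 3·v_{6} — sig = [2:3]
  • {1,5}:  v_{1} + v_{5} = 4·v_{6} — sig = [2:4]

Signatures (|P|; sorted positive RHS coefficients), sorted:
    [2:]
    [2:]
    [2:1]
    [2:1]
    [2:1]
    [2:1]
    [2:1]
    [2:1]
    [2:1]
    [2:1]
    [2:1]
    [2:1]
    [2:2]
    [2:2]
    [2:2]
    [2:2]
    [2:2]
    [2:3]
    [2:3]
    [2:4]


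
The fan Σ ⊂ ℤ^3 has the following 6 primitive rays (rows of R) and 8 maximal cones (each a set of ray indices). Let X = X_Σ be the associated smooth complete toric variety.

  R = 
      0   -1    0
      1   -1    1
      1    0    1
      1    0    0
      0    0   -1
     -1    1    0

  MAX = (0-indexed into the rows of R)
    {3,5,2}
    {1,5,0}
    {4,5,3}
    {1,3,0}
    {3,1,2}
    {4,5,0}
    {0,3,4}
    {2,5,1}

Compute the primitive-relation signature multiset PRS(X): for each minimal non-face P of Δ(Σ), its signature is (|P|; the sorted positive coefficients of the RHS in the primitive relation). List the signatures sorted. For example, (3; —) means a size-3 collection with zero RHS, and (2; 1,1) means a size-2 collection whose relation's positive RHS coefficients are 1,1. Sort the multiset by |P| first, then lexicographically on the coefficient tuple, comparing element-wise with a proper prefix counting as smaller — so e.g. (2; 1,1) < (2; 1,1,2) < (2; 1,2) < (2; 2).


Primitive collections (5):

  P={0,2}:  v_{0} + v_{2} = v_{1} ; sig = (2; 1)
  P={2,4}:  v_{2} + v_{4} = v_{3} ; sig = (2; 1)
  P={1,4}:  v_{1} + v_{4} = v_{0} + v_{3} ; sig = (2; 1,1)
  P={0,3,5}:  v_{0} + v_{3} + v_{5} = 0 ; sig = (3; —)
  P={1,3,5}:  v_{1} + v_{3} + v_{5} = v_{2} ; sig = (3; 1)

so the primitive-relation signature multiset is
[(2; 1), (2; 1), (2; 1,1), (3; —), (3; 1)]


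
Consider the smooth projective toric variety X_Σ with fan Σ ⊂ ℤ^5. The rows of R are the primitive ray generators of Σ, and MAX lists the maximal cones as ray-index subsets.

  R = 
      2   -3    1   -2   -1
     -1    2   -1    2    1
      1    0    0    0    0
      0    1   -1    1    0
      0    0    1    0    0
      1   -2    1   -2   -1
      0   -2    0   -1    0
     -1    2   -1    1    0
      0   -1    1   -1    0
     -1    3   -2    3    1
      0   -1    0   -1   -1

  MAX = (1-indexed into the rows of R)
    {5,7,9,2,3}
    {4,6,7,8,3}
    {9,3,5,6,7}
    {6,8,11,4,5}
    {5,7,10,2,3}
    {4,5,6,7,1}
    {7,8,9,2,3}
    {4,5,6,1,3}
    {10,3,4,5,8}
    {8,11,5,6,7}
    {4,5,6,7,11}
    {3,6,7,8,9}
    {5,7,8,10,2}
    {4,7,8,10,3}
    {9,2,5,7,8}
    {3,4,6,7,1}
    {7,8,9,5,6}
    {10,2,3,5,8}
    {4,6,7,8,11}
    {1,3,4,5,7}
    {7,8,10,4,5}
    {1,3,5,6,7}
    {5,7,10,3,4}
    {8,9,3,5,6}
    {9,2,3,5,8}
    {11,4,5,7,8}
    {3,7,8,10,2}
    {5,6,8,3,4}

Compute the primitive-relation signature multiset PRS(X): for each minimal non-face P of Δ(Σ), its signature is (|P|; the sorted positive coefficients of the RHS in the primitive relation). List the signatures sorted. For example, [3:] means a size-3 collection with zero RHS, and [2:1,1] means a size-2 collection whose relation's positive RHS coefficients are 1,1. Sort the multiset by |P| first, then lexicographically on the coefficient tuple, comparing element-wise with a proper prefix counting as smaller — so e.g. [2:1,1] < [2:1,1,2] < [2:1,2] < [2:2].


Minimal non-faces — 17 found among 11 rays, 28 max cones:

  P={2,6}:  v_{2} + v_{6} = 0  so sig = [2:]
  P={4,9}:  v_{4} + v_{9} = 0  so sig = [2:]
  P={2,4}:  v_{2} + v_{4} = v_{10}  so sig = [2:1]
  P={6,10}:  v_{6} + v_{10} = v_{4}  so sig = [2:1]
  P={9,10}:  v_{9} + v_{10} = v_{2}  so sig = [2:1]
  P={1,8}:  v_{1} + v_{8} = v_{4} + v_{6}  so sig = [2:1,1]
  P={3,11}:  v_{3} + v_{11} = v_{4} + v_{6}  so sig = [2:1,1]
  P={1,2}:  v_{1} + v_{2} = v_{3} + v_{4} + v_{5} + v_{7}  so sig = [2:1,1,1,1]
  P={1,9}:  v_{1} + v_{9} = v_{3} + v_{5} + v_{6} + v_{7}  so sig = [2:1,1,1,1]
  P={2,11}:  v_{2} + v_{11} = v_{4} + v_{5} + v_{7} + v_{8}  so sig = [2:1,1,1,1]
  P={9,11}:  v_{9} + v_{11} = v_{5} + v_{6} + v_{7} + v_{8}  so sig = [2:1,1,1,1]
  P={1,10}:  v_{1} + v_{10} = v_{3} + 2·v_{4} + v_{5} + v_{7}  so sig = [2:1,1,1,2]
  P={10,11}:  v_{10} + v_{11} = 2·v_{4} + v_{5} + v_{7} + v_{8}  so sig = [2:1,1,1,2]
  P={1,11}:  v_{1} + v_{11} = 2·v_{4} + v_{5} + 2·v_{6} + v_{7}  so sig = [2:1,1,2,2]
  P={3,5,7,8}:  v_{3} + v_{5} + v_{7} + v_{8} = 0  so sig = [4:]
  P={3,4,5,6,7}:  v_{3} + v_{4} + v_{5} + v_{6} + v_{7} = v_{1}  so sig = [5:1]
  P={4,5,6,7,8}:  v_{4} + v_{5} + v_{6} + v_{7} + v_{8} = v_{11}  so sig = [5:1]

so the primitive-relation signature multiset is
[[2:], [2:], [2:1], [2:1], [2:1], [2:1,1], [2:1,1], [2:1,1,1,1], [2:1,1,1,1], [2:1,1,1,1], [2:1,1,1,1], [2:1,1,1,2], [2:1,1,1,2], [2:1,1,2,2], [4:], [5:1], [5:1]]


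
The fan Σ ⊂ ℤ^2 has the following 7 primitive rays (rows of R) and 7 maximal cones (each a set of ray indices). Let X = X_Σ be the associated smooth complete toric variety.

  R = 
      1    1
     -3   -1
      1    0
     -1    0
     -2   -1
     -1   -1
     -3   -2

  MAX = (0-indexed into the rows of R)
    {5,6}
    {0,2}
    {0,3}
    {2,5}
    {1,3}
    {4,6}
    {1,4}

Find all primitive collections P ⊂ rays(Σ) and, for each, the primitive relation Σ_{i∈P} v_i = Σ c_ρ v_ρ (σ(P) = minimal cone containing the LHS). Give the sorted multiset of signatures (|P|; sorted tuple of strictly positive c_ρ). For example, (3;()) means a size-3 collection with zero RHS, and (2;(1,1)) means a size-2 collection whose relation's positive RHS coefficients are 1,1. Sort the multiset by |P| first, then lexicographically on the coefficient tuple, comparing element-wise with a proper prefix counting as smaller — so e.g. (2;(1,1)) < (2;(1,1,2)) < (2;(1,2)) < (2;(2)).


Σ has 14 primitive collections:

  P = {0,5}:  v_{0} + v_{5} = 0  ⇒ sig = (2;())
  P = {2,3}:  v_{2} + v_{3} = 0  ⇒ sig = (2;())
  P = {0,4}:  v_{0} + v_{4} = v_{3}  ⇒ sig = (2;(1))
  P = {0,6}:  v_{0} + v_{6} = v_{4}  ⇒ sig = (2;(1))
  P = {1,2}:  v_{1} + v_{2} = v_{4}  ⇒ sig = (2;(1))
  P = {2,4}:  v_{2} + v_{4} = v_{5}  ⇒ sig = (2;(1))
  P = {3,4}:  v_{3} + v_{4} = v_{1}  ⇒ sig = (2;(1))
  P = {3,5}:  v_{3} + v_{5} = v_{4}  ⇒ sig = (2;(1))
  P = {4,5}:  v_{4} + v_{5} = v_{6}  ⇒ sig = (2;(1))
  P = {0,1}:  v_{0} + v_{1} = 2·v_{3}  ⇒ sig = (2;(2))
  P = {1,5}:  v_{1} + v_{5} = 2·v_{4}  ⇒ sig = (2;(2))
  P = {2,6}:  v_{2} + v_{6} = 2·v_{5}  ⇒ sig = (2;(2))
  P = {3,6}:  v_{3} + v_{6} = 2·v_{4}  ⇒ sig = (2;(2))
  P = {1,6}:  v_{1} + v_{6} = 3·v_{4}  ⇒ sig = (2;(3))

so the primitive-relation signature multiset is
    |P|=2: 14 collections, coeffs (), (), (1), (1), (1), (1), (1), (1), (1), (2), (2), (2), (2), (3)


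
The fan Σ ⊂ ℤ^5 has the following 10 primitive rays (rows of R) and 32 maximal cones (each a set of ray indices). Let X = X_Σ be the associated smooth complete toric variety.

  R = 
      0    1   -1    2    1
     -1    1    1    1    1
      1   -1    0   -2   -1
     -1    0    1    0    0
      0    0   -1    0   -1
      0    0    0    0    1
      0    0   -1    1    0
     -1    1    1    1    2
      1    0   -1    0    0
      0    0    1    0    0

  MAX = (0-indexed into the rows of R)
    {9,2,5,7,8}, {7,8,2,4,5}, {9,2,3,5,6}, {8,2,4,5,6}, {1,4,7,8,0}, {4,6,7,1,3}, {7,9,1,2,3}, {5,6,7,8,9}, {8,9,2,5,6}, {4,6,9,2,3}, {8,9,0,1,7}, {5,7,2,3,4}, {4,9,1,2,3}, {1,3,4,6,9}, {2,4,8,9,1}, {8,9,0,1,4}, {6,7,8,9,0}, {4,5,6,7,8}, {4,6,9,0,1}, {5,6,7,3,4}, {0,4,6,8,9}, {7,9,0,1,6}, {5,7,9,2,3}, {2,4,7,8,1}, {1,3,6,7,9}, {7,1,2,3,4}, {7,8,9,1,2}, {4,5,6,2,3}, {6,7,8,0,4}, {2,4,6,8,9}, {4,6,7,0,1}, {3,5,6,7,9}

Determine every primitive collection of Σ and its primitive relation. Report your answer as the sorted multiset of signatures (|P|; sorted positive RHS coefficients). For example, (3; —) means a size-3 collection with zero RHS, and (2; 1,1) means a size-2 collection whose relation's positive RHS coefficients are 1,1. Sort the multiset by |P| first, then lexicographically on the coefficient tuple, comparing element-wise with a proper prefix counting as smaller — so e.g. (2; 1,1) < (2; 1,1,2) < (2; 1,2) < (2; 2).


10 collections generate NE(X_Σ); each relation:

  {3,8}:  v_{3} + v_{8} = 0  so sig = (2; —)
  {0,2}:  v_{0} + v_{2} = v_{8}  so sig = (2; 1)
  {1,5}:  v_{1} + v_{5} = v_{7}  so sig = (2; 1)
  {0,3}:  v_{0} + v_{3} = v_{1} + v_{6}  so sig = (2; 1,1)
  {0,5}:  v_{0} + v_{5} = v_{6} + v_{7} + v_{8}  so sig = (2; 1,1,1)
  {1,2,6}:  v_{1} + v_{2} + v_{6} = 0  so sig = (3; —)
  {4,5,9}:  v_{4} + v_{5} + v_{9} = 0  so sig = (3; —)
  {1,6,8}:  v_{1} + v_{6} + v_{8} = v_{0}  so sig = (3; 1)
  {2,6,7}:  v_{2} + v_{6} + v_{7} = v_{5}  so sig = (3; 1)
  {4,7,9}:  v_{4} + v_{7} + v_{9} = v_{1}  so sig = (3; 1)

Hence PRS(X_Σ) =
{ (2; —),  (2; 1) ×2,  (2; 1,1),  (2; 1,1,1),  (3; —) ×2,  (3; 1) ×3 }


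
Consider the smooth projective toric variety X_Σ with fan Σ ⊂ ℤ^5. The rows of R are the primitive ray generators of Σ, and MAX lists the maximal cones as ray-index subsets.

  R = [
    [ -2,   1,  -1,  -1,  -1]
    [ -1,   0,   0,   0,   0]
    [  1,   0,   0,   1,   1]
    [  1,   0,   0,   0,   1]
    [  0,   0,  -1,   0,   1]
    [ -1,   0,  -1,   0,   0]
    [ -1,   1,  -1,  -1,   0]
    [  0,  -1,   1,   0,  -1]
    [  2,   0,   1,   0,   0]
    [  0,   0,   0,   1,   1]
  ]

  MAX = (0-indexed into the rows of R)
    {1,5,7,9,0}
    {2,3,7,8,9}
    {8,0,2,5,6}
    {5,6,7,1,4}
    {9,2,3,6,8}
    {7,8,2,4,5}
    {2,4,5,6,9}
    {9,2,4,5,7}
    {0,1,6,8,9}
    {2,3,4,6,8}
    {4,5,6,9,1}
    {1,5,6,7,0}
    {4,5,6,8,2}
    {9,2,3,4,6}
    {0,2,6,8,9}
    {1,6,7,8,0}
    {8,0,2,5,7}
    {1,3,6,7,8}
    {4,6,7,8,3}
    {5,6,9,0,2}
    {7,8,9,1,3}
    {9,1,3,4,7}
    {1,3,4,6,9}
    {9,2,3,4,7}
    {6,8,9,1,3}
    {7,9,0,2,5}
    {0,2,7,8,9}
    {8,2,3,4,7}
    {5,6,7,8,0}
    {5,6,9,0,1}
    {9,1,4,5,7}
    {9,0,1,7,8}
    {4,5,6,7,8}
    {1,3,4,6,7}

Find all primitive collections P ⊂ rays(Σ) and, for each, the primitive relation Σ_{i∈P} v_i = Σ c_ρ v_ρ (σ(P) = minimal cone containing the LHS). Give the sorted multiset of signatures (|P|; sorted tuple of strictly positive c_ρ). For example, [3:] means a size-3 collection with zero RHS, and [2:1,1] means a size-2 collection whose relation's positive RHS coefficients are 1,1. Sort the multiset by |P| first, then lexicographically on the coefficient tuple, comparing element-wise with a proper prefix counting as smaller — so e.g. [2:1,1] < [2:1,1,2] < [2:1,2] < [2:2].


Primitive collections (10):

  {0,3}:  v_{0} + v_{3} = v_{6} ; sig = [2:1]
  {1,2}:  v_{1} + v_{2} = v_{9} ; sig = [2:1]
  {3,5}:  v_{3} + v_{5} = v_{4} ; sig = [2:1]
  {0,4}:  v_{0} + v_{4} = v_{5} + v_{6} ; sig = [2:1,1]
  {1,5,8}:  v_{1} + v_{5} + v_{8} = 0 ; sig = [3:]
  {2,6,7}:  v_{2} + v_{6} + v_{7} = 0 ; sig = [3:]
  {1,4,8}:  v_{1} + v_{4} + v_{8} = v_{3} ; sig = [3:1]
  {5,8,9}:  v_{5} + v_{8} + v_{9} = v_{2} ; sig = [3:1]
  {6,7,9}:  v_{6} + v_{7} + v_{9} = v_{1} ; sig = [3:1]
  {4,8,9}:  v_{4} + v_{8} + v_{9} = v_{2} + v_{3} ; sig = [3:1,1]

Signatures (|P|; sorted positive RHS coefficients), sorted:
    [2:1]
    [2:1]
    [2:1]
    [2:1,1]
    [3:]
    [3:]
    [3:1]
    [3:1]
    [3:1]
    [3:1,1]


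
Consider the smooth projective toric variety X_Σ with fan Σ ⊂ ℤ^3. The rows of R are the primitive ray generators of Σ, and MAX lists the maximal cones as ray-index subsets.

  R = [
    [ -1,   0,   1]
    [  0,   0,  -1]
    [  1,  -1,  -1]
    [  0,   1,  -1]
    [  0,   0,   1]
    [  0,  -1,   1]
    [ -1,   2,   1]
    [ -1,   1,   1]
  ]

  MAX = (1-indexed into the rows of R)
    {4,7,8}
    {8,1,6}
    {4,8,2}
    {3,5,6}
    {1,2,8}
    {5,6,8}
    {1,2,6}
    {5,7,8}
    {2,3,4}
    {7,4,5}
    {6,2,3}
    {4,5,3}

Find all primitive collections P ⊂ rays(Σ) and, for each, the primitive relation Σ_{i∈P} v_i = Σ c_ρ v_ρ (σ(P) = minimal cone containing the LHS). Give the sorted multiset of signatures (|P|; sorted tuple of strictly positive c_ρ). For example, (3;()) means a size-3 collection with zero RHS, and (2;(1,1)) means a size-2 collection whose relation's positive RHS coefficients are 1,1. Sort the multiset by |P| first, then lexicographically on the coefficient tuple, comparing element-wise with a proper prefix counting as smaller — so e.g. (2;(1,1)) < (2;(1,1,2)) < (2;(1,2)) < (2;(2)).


Σ has 12 primitive collections:

  • {2,5}:  v_{2} + v_{5} = 0  so sig = (2;())
  • {3,8}:  v_{3} + v_{8} = 0  so sig = (2;())
  • {4,6}:  v_{4} + v_{6} = 0  so sig = (2;())
  • {1,3}:  v_{1} + v_{3} = v_{2} + v_{6}  so sig = (2;(1,1))
  • {1,4}:  v_{1} + v_{4} = v_{2} + v_{8}  so sig = (2;(1,1))
  • {1,5}:  v_{1} + v_{5} = v_{6} + v_{8}  so sig = (2;(1,1))
  • {2,7}:  v_{2} + v_{7} = v_{4} + v_{8}  so sig = (2;(1,1))
  • {3,7}:  v_{3} + v_{7} = v_{4} + v_{5}  so sig = (2;(1,1))
  • {6,7}:  v_{6} + v_{7} = v_{5} + v_{8}  so sig = (2;(1,1))
  • {1,7}:  v_{1} + v_{7} = 2·v_{8}  so sig = (2;(2))
  • {2,6,8}:  v_{2} + v_{6} + v_{8} = v_{1}  so sig = (3;(1))
  • {4,5,8}:  v_{4} + v_{5} + v_{8} = v_{7}  so sig = (3;(1))

Signatures (|P|; sorted positive RHS coefficients), sorted:
    (2;())
    (2;())
    (2;())
    (2;(1,1))
    (2;(1,1))
    (2;(1,1))
    (2;(1,1))
    (2;(1,1))
    (2;(1,1))
    (2;(2))
    (3;(1))
    (3;(1))


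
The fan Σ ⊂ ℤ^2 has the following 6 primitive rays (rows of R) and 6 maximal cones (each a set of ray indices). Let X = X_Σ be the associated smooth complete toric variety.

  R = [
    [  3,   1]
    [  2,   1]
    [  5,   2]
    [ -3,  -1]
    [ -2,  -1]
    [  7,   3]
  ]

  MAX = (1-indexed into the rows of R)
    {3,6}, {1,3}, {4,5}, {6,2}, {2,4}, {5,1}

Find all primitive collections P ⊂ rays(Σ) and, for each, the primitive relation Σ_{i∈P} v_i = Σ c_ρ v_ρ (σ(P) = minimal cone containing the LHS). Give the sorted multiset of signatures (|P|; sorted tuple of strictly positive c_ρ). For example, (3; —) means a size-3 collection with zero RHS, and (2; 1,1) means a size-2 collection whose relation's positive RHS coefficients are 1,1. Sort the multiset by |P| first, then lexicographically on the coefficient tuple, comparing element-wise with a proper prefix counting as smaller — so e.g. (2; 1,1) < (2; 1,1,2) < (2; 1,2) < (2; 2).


9 collections generate NE(X_Σ); each relation:

  P={1,4}:  v_{1} + v_{4} = 0  ⟹  sig = (2; —)
  P={2,5}:  v_{2} + v_{5} = 0  ⟹  sig = (2; —)
  P={1,2}:  v_{1} + v_{2} = v_{3}  ⟹  sig = (2; 1)
  P={2,3}:  v_{2} + v_{3} = v_{6}  ⟹  sig = (2; 1)
  P={3,4}:  v_{3} + v_{4} = v_{2}  ⟹  sig = (2; 1)
  P={3,5}:  v_{3} + v_{5} = v_{1}  ⟹  sig = (2; 1)
  P={5,6}:  v_{5} + v_{6} = v_{3}  ⟹  sig = (2; 1)
  P={1,6}:  v_{1} + v_{6} = 2·v_{3}  ⟹  sig = (2; 2)
  P={4,6}:  v_{4} + v_{6} = 2·v_{2}  ⟹  sig = (2; 2)

Hence PRS(X_Σ) =
{ (2; —) ×2,  (2; 1) ×5,  (2; 2) ×2 }


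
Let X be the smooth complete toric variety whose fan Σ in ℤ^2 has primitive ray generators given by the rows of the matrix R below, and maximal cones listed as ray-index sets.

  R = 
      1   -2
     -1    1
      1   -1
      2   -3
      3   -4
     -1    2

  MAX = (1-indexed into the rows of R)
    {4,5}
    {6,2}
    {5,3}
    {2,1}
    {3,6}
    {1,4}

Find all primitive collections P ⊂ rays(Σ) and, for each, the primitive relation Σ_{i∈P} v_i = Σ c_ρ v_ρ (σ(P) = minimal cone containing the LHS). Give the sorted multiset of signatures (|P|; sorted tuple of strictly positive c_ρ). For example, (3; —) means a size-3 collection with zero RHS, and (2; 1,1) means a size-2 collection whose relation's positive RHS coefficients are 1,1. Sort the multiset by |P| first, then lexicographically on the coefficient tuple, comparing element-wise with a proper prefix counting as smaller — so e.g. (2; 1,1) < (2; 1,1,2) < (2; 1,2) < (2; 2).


Σ has 9 primitive collections:

  {1,6}:  v_{1} + v_{6} = 0 — sig = (2; —)
  {2,3}:  v_{2} + v_{3} = 0 — sig = (2; —)
  {1,3}:  v_{1} + v_{3} = v_{4} — sig = (2; 1)
  {2,4}:  v_{2} + v_{4} = v_{1} — sig = (2; 1)
  {2,5}:  v_{2} + v_{5} = v_{4} — sig = (2; 1)
  {3,4}:  v_{3} + v_{4} = v_{5} — sig = (2; 1)
  {4,6}:  v_{4} + v_{6} = v_{3} — sig = (2; 1)
  {1,5}:  v_{1} + v_{5} = 2·v_{4} — sig = (2; 2)
  {5,6}:  v_{5} + v_{6} = 2·v_{3} — sig = (2; 2)

so the primitive-relation signature multiset is
    (2; —)
    (2; —)
    (2; 1)
    (2; 1)
    (2; 1)
    (2; 1)
    (2; 1)
    (2; 2)
    (2; 2)


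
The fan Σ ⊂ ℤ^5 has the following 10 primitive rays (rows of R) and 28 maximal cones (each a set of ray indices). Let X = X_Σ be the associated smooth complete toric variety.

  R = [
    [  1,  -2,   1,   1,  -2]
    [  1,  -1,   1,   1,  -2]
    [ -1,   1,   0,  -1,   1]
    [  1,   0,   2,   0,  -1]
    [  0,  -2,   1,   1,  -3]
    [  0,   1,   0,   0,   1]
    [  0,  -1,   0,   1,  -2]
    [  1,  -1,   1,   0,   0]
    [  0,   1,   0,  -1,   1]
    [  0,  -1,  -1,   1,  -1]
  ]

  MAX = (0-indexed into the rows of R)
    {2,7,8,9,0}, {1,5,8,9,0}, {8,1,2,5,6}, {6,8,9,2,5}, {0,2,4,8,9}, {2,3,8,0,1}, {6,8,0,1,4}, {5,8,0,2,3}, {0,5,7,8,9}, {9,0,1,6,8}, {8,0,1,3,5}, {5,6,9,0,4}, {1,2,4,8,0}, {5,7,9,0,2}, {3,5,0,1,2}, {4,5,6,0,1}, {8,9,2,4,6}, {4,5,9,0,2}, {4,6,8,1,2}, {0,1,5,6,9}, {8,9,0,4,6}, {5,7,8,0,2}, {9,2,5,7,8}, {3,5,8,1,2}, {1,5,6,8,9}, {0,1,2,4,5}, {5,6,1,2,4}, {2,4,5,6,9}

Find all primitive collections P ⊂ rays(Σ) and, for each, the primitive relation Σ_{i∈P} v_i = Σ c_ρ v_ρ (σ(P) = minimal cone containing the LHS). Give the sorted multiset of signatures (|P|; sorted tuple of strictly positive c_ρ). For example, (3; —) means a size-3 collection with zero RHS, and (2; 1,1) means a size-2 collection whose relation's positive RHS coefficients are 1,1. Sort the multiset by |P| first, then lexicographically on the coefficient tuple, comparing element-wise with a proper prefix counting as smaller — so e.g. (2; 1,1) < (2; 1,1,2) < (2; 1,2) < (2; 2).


14 minimal non-faces of Δ(Σ) (on 10 rays):

  P = {3,9}:  v_{3} + v_{9} = v_{1}  →  sig = (2; 1)
  P = {6,7}:  v_{6} + v_{7} = v_{0}  →  sig = (2; 1)
  P = {1,7}:  v_{1} + v_{7} = 2·v_{0} + v_{5} + v_{8}  →  sig = (2; 1,1,2)
  P = {3,6}:  v_{3} + v_{6} = 2·v_{1} + v_{2}  →  sig = (2; 1,2)
  P = {4,7}:  v_{4} + v_{7} = 2·v_{0} + v_{2}  →  sig = (2; 1,2)
  P = {3,4}:  v_{3} + v_{4} = v_{0} + 2·v_{1} + 2·v_{2}  →  sig = (2; 1,2,2)
  P = {3,7}:  v_{3} + v_{7} = 3·v_{0} + v_{2} + 2·v_{5} + 2·v_{8}  →  sig = (2; 1,2,2,3)
  P = {0,2,6}:  v_{0} + v_{2} + v_{6} = v_{4}  →  sig = (3; 1)
  P = {1,2,9}:  v_{1} + v_{2} + v_{9} = v_{6}  →  sig = (3; 1)
  P = {4,5,8}:  v_{4} + v_{5} + v_{8} = v_{1} + v_{2}  →  sig = (3; 1,1)
  P = {1,4,9}:  v_{1} + v_{4} + v_{9} = v_{0} + 2·v_{6}  →  sig = (3; 1,2)
  P = {0,5,6,8}:  v_{0} + v_{5} + v_{6} + v_{8} = v_{1}  →  sig = (4; 1)
  P = {0,2,5,8,9}:  v_{0} + v_{2} + v_{5} + v_{8} + v_{9} = 0  →  sig = (5; —)
  P = {0,1,2,5,8}:  v_{0} + v_{1} + v_{2} + v_{5} + v_{8} = v_{3}  →  sig = (5; 1)

Signatures (|P|; sorted positive RHS coefficients), sorted:
    (2; 1)
    (2; 1)
    (2; 1,1,2)
    (2; 1,2)
    (2; 1,2)
    (2; 1,2,2)
    (2; 1,2,2,3)
    (3; 1)
    (3; 1)
    (3; 1,1)
    (3; 1,2)
    (4; 1)
    (5; —)
    (5; 1)


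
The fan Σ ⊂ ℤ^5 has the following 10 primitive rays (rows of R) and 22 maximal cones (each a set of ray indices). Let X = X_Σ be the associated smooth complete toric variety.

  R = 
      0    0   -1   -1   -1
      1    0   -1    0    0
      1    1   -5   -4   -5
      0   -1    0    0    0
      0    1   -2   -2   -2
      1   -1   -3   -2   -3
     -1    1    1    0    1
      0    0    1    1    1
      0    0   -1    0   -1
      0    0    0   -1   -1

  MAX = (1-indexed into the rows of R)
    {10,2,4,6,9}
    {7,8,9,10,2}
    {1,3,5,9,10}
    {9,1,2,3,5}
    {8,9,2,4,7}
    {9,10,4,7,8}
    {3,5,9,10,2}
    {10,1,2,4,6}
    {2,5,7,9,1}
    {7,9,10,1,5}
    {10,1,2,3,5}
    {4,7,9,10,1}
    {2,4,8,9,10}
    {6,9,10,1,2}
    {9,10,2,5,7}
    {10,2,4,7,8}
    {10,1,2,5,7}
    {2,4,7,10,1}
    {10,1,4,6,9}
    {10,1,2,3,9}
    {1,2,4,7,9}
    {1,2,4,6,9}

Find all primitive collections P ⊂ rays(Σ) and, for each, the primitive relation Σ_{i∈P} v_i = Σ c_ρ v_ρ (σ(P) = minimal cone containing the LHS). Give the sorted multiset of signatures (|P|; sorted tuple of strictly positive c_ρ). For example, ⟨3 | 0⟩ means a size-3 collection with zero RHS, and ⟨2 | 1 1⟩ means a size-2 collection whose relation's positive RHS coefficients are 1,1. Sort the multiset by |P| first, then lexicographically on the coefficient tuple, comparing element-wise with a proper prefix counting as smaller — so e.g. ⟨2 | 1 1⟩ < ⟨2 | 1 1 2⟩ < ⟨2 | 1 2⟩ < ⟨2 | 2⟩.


The 14 primitive collections of Σ (r=10, n=5):

  • {1,8}:  v_{1} + v_{8} = 0  →  sig = ⟨2 | 0⟩
  • {3,8}:  v_{3} + v_{8} = v_{2} + v_{5} + v_{9} + v_{10}  →  sig = ⟨2 | 1 1 1 1⟩
  • {5,8}:  v_{5} + v_{8} = v_{2} + v_{7} + v_{9} + v_{10}  →  sig = ⟨2 | 1 1 1 1⟩
  • {6,8}:  v_{6} + v_{8} = v_{2} + v_{4} + v_{9} + v_{10}  →  sig = ⟨2 | 1 1 1 1⟩
  • {3,4}:  v_{3} + v_{4} = 3·v_{1} + v_{2} + v_{9} + v_{10}  →  sig = ⟨2 | 1 1 1 3⟩
  • {5,6}:  v_{5} + v_{6} = 3·v_{1} + v_{2} + v_{9} + v_{10}  →  sig = ⟨2 | 1 1 1 3⟩
  • {3,7}:  v_{3} + v_{7} = 2·v_{5}  →  sig = ⟨2 | 2⟩
  • {4,5}:  v_{4} + v_{5} = 2·v_{1}  →  sig = ⟨2 | 2⟩
  • {6,7}:  v_{6} + v_{7} = 2·v_{1}  →  sig = ⟨2 | 2⟩
  • {3,6}:  v_{3} + v_{6} = 4·v_{1} + 2·v_{2} + 2·v_{9} + 2·v_{10}  →  sig = ⟨2 | 2 2 2 4⟩
  • {1,2,4,9,10}:  v_{1} + v_{2} + v_{4} + v_{9} + v_{10} = v_{6}  →  sig = ⟨5 | 1⟩
  • {1,2,5,9,10}:  v_{1} + v_{2} + v_{5} + v_{9} + v_{10} = v_{3}  →  sig = ⟨5 | 1⟩
  • {1,2,7,9,10}:  v_{1} + v_{2} + v_{7} + v_{9} + v_{10} = v_{5}  →  sig = ⟨5 | 1⟩
  • {2,4,7,9,10}:  v_{2} + v_{4} + v_{7} + v_{9} + v_{10} = v_{1}  →  sig = ⟨5 | 1⟩

Signatures (|P|; sorted positive RHS coefficients), sorted:
{ ⟨2 | 0⟩,  ⟨2 | 1 1 1 1⟩ ×3,  ⟨2 | 1 1 1 3⟩ ×2,  ⟨2 | 2⟩ ×3,  ⟨2 | 2 2 2 4⟩,  ⟨5 | 1⟩ ×4 }


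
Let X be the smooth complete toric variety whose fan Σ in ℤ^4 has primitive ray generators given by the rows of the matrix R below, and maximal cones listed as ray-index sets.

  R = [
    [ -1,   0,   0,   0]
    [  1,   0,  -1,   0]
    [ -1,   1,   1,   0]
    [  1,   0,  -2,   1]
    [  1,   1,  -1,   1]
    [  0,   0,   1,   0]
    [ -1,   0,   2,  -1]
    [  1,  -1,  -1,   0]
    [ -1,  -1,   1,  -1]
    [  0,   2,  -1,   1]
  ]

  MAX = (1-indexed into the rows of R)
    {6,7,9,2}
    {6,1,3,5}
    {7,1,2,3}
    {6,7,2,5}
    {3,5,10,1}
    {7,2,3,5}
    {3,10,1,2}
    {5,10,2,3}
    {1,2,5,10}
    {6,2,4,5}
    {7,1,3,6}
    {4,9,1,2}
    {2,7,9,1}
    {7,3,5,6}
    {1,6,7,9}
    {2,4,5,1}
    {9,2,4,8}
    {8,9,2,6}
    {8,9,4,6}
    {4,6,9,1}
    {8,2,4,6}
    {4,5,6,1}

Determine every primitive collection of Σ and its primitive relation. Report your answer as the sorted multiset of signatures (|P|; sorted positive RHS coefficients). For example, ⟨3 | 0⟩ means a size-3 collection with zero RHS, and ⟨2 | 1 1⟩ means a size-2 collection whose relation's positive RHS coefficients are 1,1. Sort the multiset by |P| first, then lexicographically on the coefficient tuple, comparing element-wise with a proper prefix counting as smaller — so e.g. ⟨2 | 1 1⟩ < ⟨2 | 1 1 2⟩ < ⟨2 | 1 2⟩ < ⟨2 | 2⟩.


18 collections generate NE(X_Σ); each relation:

  {3,8}:  v_{3} + v_{8} = 0 ; sig = ⟨2 | 0⟩
  {4,7}:  v_{4} + v_{7} = 0 ; sig = ⟨2 | 0⟩
  {5,9}:  v_{5} + v_{9} = 0 ; sig = ⟨2 | 0⟩
  {1,8}:  v_{1} + v_{8} = v_{4} + v_{9} ; sig = ⟨2 | 1 1⟩
  {3,4}:  v_{3} + v_{4} = v_{1} + v_{5} ; sig = ⟨2 | 1 1⟩
  {3,9}:  v_{3} + v_{9} = v_{1} + v_{7} ; sig = ⟨2 | 1 1⟩
  {6,10}:  v_{6} + v_{10} = v_{3} + v_{5} ; sig = ⟨2 | 1 1⟩
  {5,8}:  v_{5} + v_{8} = v_{2} + v_{4} + v_{6} ; sig = ⟨2 | 1 1 1⟩
  {7,8}:  v_{7} + v_{8} = v_{2} + v_{6} + v_{9} ; sig = ⟨2 | 1 1 1⟩
  {8,10}:  v_{8} + v_{10} = v_{1} + v_{2} + v_{5} ; sig = ⟨2 | 1 1 1⟩
  {9,10}:  v_{9} + v_{10} = v_{1} + v_{2} + v_{3} ; sig = ⟨2 | 1 1 1⟩
  {7,10}:  v_{7} + v_{10} = v_{2} + 2·v_{3} ; sig = ⟨2 | 1 2⟩
  {4,10}:  v_{4} + v_{10} = 2·v_{1} + v_{2} + 2·v_{5} ; sig = ⟨2 | 1 2 2⟩
  {1,2,6}:  v_{1} + v_{2} + v_{6} = 0 ; sig = ⟨3 | 0⟩
  {1,5,7}:  v_{1} + v_{5} + v_{7} = v_{3} ; sig = ⟨3 | 1⟩
  {2,3,6}:  v_{2} + v_{3} + v_{6} = v_{5} + v_{7} ; sig = ⟨3 | 1 1⟩
  {1,2,3,5}:  v_{1} + v_{2} + v_{3} + v_{5} = v_{10} ; sig = ⟨4 | 1⟩
  {2,4,6,9}:  v_{2} + v_{4} + v_{6} + v_{9} = v_{8} ; sig = ⟨4 | 1⟩

so the primitive-relation signature multiset is
    ⟨2 | 0⟩
    ⟨2 | 0⟩
    ⟨2 | 0⟩
    ⟨2 | 1 1⟩
    ⟨2 | 1 1⟩
    ⟨2 | 1 1⟩
    ⟨2 | 1 1⟩
    ⟨2 | 1 1 1⟩
    ⟨2 | 1 1 1⟩
    ⟨2 | 1 1 1⟩
    ⟨2 | 1 1 1⟩
    ⟨2 | 1 2⟩
    ⟨2 | 1 2 2⟩
    ⟨3 | 0⟩
    ⟨3 | 1⟩
    ⟨3 | 1 1⟩
    ⟨4 | 1⟩
    ⟨4 | 1⟩


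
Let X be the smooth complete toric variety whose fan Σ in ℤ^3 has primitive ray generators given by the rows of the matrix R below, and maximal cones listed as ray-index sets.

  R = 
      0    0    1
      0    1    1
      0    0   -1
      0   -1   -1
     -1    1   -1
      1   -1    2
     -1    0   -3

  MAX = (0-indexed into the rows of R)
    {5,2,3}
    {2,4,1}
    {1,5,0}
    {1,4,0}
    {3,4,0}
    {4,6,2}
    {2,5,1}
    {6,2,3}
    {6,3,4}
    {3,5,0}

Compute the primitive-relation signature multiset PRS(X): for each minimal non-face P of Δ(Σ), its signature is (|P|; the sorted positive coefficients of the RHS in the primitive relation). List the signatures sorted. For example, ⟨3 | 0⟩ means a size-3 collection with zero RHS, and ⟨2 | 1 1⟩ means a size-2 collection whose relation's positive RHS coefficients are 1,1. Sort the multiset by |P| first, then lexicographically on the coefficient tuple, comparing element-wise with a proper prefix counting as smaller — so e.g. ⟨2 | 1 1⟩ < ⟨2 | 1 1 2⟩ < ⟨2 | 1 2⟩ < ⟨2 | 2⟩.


Minimal non-faces — 7 found among 7 rays, 10 max cones:

  {0,2}:  v_{0} + v_{2} = 0  ⟹  sig = ⟨2 | 0⟩
  {1,3}:  v_{1} + v_{3} = 0  ⟹  sig = ⟨2 | 0⟩
  {4,5}:  v_{4} + v_{5} = v_{0}  ⟹  sig = ⟨2 | 1⟩
  {5,6}:  v_{5} + v_{6} = v_{3}  ⟹  sig = ⟨2 | 1⟩
  {0,6}:  v_{0} + v_{6} = v_{3} + v_{4}  ⟹  sig = ⟨2 | 1 1⟩
  {1,6}:  v_{1} + v_{6} = v_{2} + v_{4}  ⟹  sig = ⟨2 | 1 1⟩
  {2,3,4}:  v_{2} + v_{3} + v_{4} = v_{6}  ⟹  sig = ⟨3 | 1⟩

Hence PRS(X_Σ) =
    ⟨2 | 0⟩
    ⟨2 | 0⟩
    ⟨2 | 1⟩
    ⟨2 | 1⟩
    ⟨2 | 1 1⟩
    ⟨2 | 1 1⟩
    ⟨3 | 1⟩


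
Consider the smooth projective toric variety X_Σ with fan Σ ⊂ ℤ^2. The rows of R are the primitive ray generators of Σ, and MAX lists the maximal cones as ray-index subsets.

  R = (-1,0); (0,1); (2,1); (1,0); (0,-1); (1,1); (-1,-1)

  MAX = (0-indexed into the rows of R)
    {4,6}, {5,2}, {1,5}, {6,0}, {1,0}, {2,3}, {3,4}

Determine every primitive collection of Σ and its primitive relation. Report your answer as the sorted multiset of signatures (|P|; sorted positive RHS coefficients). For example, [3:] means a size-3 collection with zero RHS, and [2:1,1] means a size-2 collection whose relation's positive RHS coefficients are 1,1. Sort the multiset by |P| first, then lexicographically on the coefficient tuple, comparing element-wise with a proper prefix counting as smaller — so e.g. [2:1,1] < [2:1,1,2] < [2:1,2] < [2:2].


Primitive collections (14):

  P={0,3}:  v_{0} + v_{3} = 0  ⟹  sig = [2:]
  P={1,4}:  v_{1} + v_{4} = 0  ⟹  sig = [2:]
  P={5,6}:  v_{5} + v_{6} = 0  ⟹  sig = [2:]
  P={0,2}:  v_{0} + v_{2} = v_{5}  ⟹  sig = [2:1]
  P={0,4}:  v_{0} + v_{4} = v_{6}  ⟹  sig = [2:1]
  P={0,5}:  v_{0} + v_{5} = v_{1}  ⟹  sig = [2:1]
  P={1,3}:  v_{1} + v_{3} = v_{5}  ⟹  sig = [2:1]
  P={1,6}:  v_{1} + v_{6} = v_{0}  ⟹  sig = [2:1]
  P={2,6}:  v_{2} + v_{6} = v_{3}  ⟹  sig = [2:1]
  P={3,5}:  v_{3} + v_{5} = v_{2}  ⟹  sig = [2:1]
  P={3,6}:  v_{3} + v_{6} = v_{4}  ⟹  sig = [2:1]
  P={4,5}:  v_{4} + v_{5} = v_{3}  ⟹  sig = [2:1]
  P={1,2}:  v_{1} + v_{2} = 2·v_{5}  ⟹  sig = [2:2]
  P={2,4}:  v_{2} + v_{4} = 2·v_{3}  ⟹  sig = [2:2]

Sorted signature multiset PRS(X):
    [2:]
    [2:]
    [2:]
    [2:1]
    [2:1]
    [2:1]
    [2:1]
    [2:1]
    [2:1]
    [2:1]
    [2:1]
    [2:1]
    [2:2]
    [2:2]


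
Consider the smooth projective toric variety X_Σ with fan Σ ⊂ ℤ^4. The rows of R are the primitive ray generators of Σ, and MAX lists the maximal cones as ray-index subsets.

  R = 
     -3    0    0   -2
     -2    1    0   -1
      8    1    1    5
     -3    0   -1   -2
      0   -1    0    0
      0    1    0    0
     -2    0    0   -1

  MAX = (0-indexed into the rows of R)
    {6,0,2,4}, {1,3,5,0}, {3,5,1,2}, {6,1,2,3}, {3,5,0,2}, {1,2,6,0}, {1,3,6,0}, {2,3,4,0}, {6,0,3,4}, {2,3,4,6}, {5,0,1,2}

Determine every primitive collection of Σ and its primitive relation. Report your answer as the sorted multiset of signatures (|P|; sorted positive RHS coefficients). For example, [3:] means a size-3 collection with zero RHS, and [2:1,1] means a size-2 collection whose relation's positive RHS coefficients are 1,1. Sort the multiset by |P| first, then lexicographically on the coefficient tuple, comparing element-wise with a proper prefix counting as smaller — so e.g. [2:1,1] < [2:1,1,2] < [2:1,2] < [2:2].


5 collections generate NE(X_Σ); each relation:

  • {4,5}:  v_{4} + v_{5} = 0 ; sig = [2:]
  • {1,4}:  v_{1} + v_{4} = v_{6} ; sig = [2:1]
  • {5,6}:  v_{5} + v_{6} = v_{1} ; sig = [2:1]
  • {0,2,3,6}:  v_{0} + v_{2} + v_{3} + v_{6} = v_{5} ; sig = [4:1]
  • {0,1,2,3}:  v_{0} + v_{1} + v_{2} + v_{3} = 2·v_{5} ; sig = [4:2]

Signatures (|P|; sorted positive RHS coefficients), sorted:
    |P|=2: 3 collections, coeffs (), (1), (1)
    |P|=4: 2 collections, coeffs (1), (2)


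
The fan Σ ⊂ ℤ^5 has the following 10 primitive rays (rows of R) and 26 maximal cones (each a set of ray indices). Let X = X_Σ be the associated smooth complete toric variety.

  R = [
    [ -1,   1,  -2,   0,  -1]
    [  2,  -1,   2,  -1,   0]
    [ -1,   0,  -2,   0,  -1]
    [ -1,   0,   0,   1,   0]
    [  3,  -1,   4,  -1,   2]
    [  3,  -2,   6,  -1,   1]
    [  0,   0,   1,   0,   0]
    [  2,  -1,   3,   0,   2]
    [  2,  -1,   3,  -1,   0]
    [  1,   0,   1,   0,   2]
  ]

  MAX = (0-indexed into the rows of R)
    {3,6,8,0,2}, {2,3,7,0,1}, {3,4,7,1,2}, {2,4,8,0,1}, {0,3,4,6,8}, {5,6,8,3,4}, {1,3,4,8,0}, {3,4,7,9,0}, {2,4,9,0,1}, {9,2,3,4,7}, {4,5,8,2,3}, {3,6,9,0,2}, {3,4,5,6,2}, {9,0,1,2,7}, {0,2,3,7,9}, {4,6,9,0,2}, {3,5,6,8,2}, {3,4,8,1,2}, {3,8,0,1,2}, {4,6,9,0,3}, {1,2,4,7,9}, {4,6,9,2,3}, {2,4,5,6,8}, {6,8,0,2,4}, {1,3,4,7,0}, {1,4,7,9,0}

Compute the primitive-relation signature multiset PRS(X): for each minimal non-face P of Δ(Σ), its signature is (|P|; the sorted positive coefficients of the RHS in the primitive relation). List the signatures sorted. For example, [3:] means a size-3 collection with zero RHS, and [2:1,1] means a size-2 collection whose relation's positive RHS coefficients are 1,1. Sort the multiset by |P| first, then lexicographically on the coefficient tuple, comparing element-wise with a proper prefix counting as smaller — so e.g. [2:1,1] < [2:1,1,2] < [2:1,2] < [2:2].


The 12 primitive collections of Σ (r=10, n=5):

  P = {1,6}:  v_{1} + v_{6} = v_{8}  ⇒ sig = [2:1]
  P = {8,9}:  v_{8} + v_{9} = v_{4}  ⇒ sig = [2:1]
  P = {0,5}:  v_{0} + v_{5} = v_{6} + v_{8}  ⇒ sig = [2:1,1]
  P = {6,7}:  v_{6} + v_{7} = v_{3} + v_{4}  ⇒ sig = [2:1,1]
  P = {7,8}:  v_{7} + v_{8} = v_{1} + v_{3} + v_{4}  ⇒ sig = [2:1,1,1]
  P = {1,5}:  v_{1} + v_{5} = v_{2} + v_{3} + v_{4} + 2·v_{8}  ⇒ sig = [2:1,1,1,2]
  P = {5,9}:  v_{5} + v_{9} = v_{2} + v_{3} + 2·v_{4} + v_{6}  ⇒ sig = [2:1,1,1,2]
  P = {5,7}:  v_{5} + v_{7} = v_{2} + 2·v_{3} + 2·v_{4} + v_{8}  ⇒ sig = [2:1,1,2,2]
  P = {1,3,9}:  v_{1} + v_{3} + v_{9} = v_{7}  ⇒ sig = [3:1]
  P = {0,2,3,4}:  v_{0} + v_{2} + v_{3} + v_{4} = 0  ⇒ sig = [4:]
  P = {0,2,4,7}:  v_{0} + v_{2} + v_{4} + v_{7} = v_{1} + v_{9}  ⇒ sig = [4:1,1]
  P = {2,3,4,6,8}:  v_{2} + v_{3} + v_{4} + v_{6} + v_{8} = v_{5}  ⇒ sig = [5:1]

Signatures (|P|; sorted positive RHS coefficients), sorted:
    |P|=2: 8 collections, coeffs (1), (1), (1,1), (1,1), (1,1,1), (1,1,1,2), (1,1,1,2), (1,1,2,2)
    |P|=3: 1 collection, coeffs (1)
    |P|=4: 2 collections, coeffs (), (1,1)
    |P|=5: 1 collection, coeffs (1)


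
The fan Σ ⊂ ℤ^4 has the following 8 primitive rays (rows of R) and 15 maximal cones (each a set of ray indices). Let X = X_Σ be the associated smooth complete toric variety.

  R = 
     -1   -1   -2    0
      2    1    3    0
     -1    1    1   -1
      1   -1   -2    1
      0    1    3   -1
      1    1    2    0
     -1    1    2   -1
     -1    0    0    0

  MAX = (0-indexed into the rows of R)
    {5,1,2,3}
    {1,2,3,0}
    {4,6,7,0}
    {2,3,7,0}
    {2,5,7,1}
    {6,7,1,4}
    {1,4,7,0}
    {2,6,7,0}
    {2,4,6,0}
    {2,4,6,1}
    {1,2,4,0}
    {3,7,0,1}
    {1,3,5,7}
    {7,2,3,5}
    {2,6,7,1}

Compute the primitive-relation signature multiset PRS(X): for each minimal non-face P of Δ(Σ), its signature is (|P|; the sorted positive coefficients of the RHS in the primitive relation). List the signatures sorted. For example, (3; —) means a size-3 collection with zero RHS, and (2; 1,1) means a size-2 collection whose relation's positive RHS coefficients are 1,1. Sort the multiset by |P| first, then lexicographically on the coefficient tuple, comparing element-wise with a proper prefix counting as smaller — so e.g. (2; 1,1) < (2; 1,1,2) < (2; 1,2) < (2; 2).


Δ(Σ) — 8 vertices, 9 min non-faces:

  • {0,5}:  v_{0} + v_{5} = 0  so sig = (2; —)
  • {3,6}:  v_{3} + v_{6} = 0  so sig = (2; —)
  • {3,4}:  v_{3} + v_{4} = v_{0} + v_{1}  so sig = (2; 1,1)
  • {4,5}:  v_{4} + v_{5} = v_{1} + v_{6}  so sig = (2; 1,1)
  • {5,6}:  v_{5} + v_{6} = v_{1} + v_{2} + v_{7}  so sig = (2; 1,1,1)
  • {0,1,6}:  v_{0} + v_{1} + v_{6} = v_{4}  so sig = (3; 1)
  • {2,4,7}:  v_{2} + v_{4} + v_{7} = 2·v_{6}  so sig = (3; 2)
  • {0,1,2,7}:  v_{0} + v_{1} + v_{2} + v_{7} = v_{6}  so sig = (4; 1)
  • {1,2,3,7}:  v_{1} + v_{2} + v_{3} + v_{7} = v_{5}  so sig = (4; 1)

so the primitive-relation signature multiset is
[(2; —), (2; —), (2; 1,1), (2; 1,1), (2; 1,1,1), (3; 1), (3; 2), (4; 1), (4; 1)]
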